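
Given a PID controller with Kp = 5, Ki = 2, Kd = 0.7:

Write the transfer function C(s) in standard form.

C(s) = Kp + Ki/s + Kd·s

Substituting values: C(s) = 5 + 2/s + 0.7s = (0.7s² + 5s + 2)/s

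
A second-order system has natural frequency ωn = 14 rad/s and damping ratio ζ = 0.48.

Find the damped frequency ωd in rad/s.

ωd = ωn√(1 - ζ²) = 14√(1 - 0.48²) = 12.28 rad/s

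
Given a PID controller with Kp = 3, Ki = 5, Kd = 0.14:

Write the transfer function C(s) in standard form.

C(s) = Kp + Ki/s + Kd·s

Substituting values: C(s) = 3 + 5/s + 0.14s = (0.14s² + 3s + 5)/s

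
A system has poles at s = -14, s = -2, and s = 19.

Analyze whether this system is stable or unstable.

Pole(s) at s = 19 are not in the left half-plane. System is unstable.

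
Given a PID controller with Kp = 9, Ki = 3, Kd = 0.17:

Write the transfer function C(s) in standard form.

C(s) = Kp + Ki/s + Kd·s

Substituting values: C(s) = 9 + 3/s + 0.17s = (0.17s² + 9s + 3)/s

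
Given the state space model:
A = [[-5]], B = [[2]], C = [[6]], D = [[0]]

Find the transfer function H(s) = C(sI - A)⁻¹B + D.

(sI - A)⁻¹ = 1/(s + 5). H(s) = 6 × 2/(s + 5) + 0 = 12/(s + 5).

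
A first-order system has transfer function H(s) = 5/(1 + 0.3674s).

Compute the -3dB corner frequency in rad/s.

Corner frequency = 1/τ = 1/0.3674 = 2.722 rad/s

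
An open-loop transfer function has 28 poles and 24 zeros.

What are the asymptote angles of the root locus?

n - m = 28 - 24 = 4. Angles: θk = (2k + 1)·180°/4 = 45°, 135°, 225°, 315°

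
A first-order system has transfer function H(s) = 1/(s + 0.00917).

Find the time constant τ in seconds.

For H(s) = 1/(s + 1/τ), the pole is at -1/τ = -0.00917, so τ = 1/0.00917 = 109.1 s.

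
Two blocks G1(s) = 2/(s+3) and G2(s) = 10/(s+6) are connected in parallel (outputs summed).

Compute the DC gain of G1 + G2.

Parallel: G_eq = G1 + G2. DC gain = G1(0) + G2(0) = 2/3 + 10/6 = 0.6667 + 1.6667 = 2.3333.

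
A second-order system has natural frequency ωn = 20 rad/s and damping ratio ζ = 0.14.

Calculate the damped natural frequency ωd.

ωd = ωn√(1 - ζ²) = 20√(1 - 0.14²) = 19.8 rad/s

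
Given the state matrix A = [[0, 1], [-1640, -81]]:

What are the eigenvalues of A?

det(A - λI) = λ² - (-81)λ + 1640 = (λ - (-40))(λ - (-41)). Eigenvalues: -40, -41.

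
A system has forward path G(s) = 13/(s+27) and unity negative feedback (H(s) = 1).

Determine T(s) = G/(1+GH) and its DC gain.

T(s) = G/(1+GH) = [13/(s+27)] / [1 + 13/(s+27)] = 13/(s+27+13) = 13/(s+40). DC gain = 13/40 = 0.325.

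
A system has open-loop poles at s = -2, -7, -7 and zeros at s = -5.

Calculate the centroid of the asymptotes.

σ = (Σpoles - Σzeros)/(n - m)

σ = (Σpoles - Σzeros)/(n - m) = (-16 - (-5))/(3 - 1) = -11/2 = -5.5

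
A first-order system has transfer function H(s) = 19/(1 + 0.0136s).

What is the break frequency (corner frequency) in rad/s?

Corner frequency = 1/τ = 1/0.0136 = 73.529 rad/s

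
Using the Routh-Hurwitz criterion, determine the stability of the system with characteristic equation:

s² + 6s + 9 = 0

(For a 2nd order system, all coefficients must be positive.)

Coefficients: 1, 6, 9. All positive, so system is stable.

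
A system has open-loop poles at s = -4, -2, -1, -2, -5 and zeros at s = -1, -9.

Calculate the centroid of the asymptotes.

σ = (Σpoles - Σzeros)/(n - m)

σ = (Σpoles - Σzeros)/(n - m) = (-14 - (-10))/(5 - 2) = -4/3 = -1.33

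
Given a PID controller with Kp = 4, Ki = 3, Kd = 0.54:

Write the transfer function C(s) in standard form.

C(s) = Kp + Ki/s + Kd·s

Substituting values: C(s) = 4 + 3/s + 0.54s = (0.54s² + 4s + 3)/s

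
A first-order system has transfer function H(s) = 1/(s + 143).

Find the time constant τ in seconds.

For H(s) = 1/(s + 1/τ), the pole is at -1/τ = -143, so τ = 1/143 = 0.0070 s.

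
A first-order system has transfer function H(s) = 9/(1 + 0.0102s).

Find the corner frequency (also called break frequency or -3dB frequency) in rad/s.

Corner frequency = 1/τ = 1/0.0102 = 98.039 rad/s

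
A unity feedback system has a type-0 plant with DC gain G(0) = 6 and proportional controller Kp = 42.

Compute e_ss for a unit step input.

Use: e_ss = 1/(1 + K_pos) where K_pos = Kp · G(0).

K_pos = Kp · G(0) = 42 × 6 = 252. e_ss = 1/(1 + 252) = 0.0040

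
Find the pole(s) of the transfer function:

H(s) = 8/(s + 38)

Pole is where denominator = 0: s + 38 = 0, so s = -38.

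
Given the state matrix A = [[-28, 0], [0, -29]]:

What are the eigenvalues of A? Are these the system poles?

For diagonal matrix, eigenvalues are diagonal entries: λ₁ = -28, λ₂ = -29. Eigenvalues of A = system poles.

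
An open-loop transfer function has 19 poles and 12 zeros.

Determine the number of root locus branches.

Root locus has n branches where n = number of poles = 19.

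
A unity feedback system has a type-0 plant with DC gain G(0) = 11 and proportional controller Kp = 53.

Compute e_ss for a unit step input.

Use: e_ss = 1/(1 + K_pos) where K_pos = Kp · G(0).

K_pos = Kp · G(0) = 53 × 11 = 583. e_ss = 1/(1 + 583) = 0.0017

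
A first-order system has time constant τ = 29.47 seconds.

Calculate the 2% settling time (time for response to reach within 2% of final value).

For first-order system, 2% settling time ≈ 4τ = 4 × 29.47 = 117.88 s.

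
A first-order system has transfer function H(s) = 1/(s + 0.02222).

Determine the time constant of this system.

For H(s) = 1/(s + 1/τ), the pole is at -1/τ = -0.02222, so τ = 1/0.02222 = 45 s.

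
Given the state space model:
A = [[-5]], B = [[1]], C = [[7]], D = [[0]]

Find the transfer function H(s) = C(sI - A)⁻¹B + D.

(sI - A)⁻¹ = 1/(s + 5). H(s) = 7 × 1/(s + 5) + 0 = 7/(s + 5).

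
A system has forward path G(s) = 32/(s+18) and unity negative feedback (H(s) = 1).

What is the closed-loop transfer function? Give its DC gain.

T(s) = G/(1+GH) = [32/(s+18)] / [1 + 32/(s+18)] = 32/(s+18+32) = 32/(s+50). DC gain = 32/50 = 0.64.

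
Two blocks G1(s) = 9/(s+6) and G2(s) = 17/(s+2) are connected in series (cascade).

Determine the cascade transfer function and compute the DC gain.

Series: multiply transfer functions. G_eq = 9/(s+6) × 17/(s+2) = 153/((s+6)(s+2)). DC gain = 153/(6×2) = 12.75.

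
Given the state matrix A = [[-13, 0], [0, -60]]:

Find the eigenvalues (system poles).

For diagonal matrix, eigenvalues are diagonal entries: λ₁ = -13, λ₂ = -60.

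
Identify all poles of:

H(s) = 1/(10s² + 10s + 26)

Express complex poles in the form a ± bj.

Discriminant = 10² - 4×10×26 = 100 - 1040 = -940 < 0, so the poles are a complex conjugate pair s = (-10 ± j√940)/(2×10). Real part = -10/(2×10) = -10/20 = -0.5; imaginary part = ±√940/(2×10) ≈ 1.5330. Poles: s = -0.5 ± 1.5330j.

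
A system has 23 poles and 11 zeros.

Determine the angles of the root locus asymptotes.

n - m = 23 - 11 = 12. Angles: θk = (2k + 1)·180°/12 = 15°, 45°, 75°, 105°, 135°, 165°, 195°, 225°, 255°, 285°, 315°, 345°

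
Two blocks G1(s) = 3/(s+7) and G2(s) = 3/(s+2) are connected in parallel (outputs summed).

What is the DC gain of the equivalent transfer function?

Parallel: G_eq = G1 + G2. DC gain = G1(0) + G2(0) = 3/7 + 3/2 = 0.4286 + 1.5 = 1.9286.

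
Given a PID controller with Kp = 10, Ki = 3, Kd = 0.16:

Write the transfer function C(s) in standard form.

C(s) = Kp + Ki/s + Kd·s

Substituting values: C(s) = 10 + 3/s + 0.16s = (0.16s² + 10s + 3)/s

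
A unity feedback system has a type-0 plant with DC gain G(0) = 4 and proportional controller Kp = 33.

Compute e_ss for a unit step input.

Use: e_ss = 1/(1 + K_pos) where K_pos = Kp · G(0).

K_pos = Kp · G(0) = 33 × 4 = 132. e_ss = 1/(1 + 132) = 0.0075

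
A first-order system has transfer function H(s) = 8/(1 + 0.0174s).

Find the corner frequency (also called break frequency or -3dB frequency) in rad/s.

Corner frequency = 1/τ = 1/0.0174 = 57.471 rad/s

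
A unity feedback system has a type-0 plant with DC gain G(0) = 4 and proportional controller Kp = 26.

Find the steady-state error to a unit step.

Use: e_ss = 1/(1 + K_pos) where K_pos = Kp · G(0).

K_pos = Kp · G(0) = 26 × 4 = 104. e_ss = 1/(1 + 104) = 0.0095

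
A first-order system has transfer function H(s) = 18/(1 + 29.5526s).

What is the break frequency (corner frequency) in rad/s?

Corner frequency = 1/τ = 1/29.5526 = 0.034 rad/s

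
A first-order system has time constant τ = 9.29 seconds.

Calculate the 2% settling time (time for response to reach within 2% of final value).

For first-order system, 2% settling time ≈ 4τ = 4 × 9.29 = 37.16 s.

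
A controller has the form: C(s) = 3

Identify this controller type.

This is a Proportional (P) controller.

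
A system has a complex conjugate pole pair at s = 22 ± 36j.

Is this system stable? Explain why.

Real part of poles is 22 (> 0, right half-plane). Unstable.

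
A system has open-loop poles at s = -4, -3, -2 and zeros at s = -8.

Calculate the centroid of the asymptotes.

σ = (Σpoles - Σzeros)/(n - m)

σ = (Σpoles - Σzeros)/(n - m) = (-9 - (-8))/(3 - 1) = -1/2 = -0.5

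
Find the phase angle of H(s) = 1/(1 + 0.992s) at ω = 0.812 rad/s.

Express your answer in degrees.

Phase = -arctan(ωτ) = -arctan(0.812 × 0.992) = -38.9°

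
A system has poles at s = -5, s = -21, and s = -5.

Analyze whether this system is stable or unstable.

All poles are in the left half-plane. System is stable.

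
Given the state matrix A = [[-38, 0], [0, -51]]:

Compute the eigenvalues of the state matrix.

For diagonal matrix, eigenvalues are diagonal entries: λ₁ = -38, λ₂ = -51.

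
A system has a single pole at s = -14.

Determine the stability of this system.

Pole at s = -14 is in the left half-plane. Stable.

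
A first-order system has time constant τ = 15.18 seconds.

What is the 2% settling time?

For first-order system, 2% settling time ≈ 4τ = 4 × 15.18 = 60.72 s.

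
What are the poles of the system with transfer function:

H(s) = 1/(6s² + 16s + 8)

Discriminant = 16² - 4×6×8 = 256 - 192 = 64 > 0, so two distinct real poles. Using quadratic formula: s = (-16 ± √64)/(2×6) = (-16 ± √64)/12, with √64 = 8. s₁ = -8/12 ≈ -0.6667, s₂ = -24/12 = -2. Poles: s₁ = -0.6667, s₂ = -2.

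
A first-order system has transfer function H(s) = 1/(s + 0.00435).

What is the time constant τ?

For H(s) = 1/(s + 1/τ), the pole is at -1/τ = -0.00435, so τ = 1/0.00435 = 229.9 s.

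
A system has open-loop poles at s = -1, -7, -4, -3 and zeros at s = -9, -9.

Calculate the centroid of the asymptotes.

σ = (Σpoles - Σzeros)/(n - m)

σ = (Σpoles - Σzeros)/(n - m) = (-15 - (-18))/(4 - 2) = 3/2 = 1.5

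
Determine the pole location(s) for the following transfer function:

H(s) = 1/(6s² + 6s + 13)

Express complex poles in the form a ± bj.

Discriminant = 6² - 4×6×13 = 36 - 312 = -276 < 0, so the poles are a complex conjugate pair s = (-6 ± j√276)/(2×6). Real part = -6/(2×6) = -6/12 = -0.5; imaginary part = ±√276/(2×6) ≈ 1.3844. Poles: s = -0.5 ± 1.3844j.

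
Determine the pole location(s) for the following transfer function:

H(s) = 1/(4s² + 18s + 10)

Discriminant = 18² - 4×4×10 = 324 - 160 = 164 > 0, so two distinct real poles. Using quadratic formula: s = (-18 ± √164)/(2×4) = (-18 ± √164)/8, with √164 ≈ 12.8062. s₁ ≈ -0.6492, s₂ ≈ -3.8508. Poles: s₁ = -0.6492, s₂ = -3.8508.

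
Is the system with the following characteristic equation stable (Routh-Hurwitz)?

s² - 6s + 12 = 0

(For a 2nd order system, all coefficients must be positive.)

Coefficients: 1, -6, 12. b=-6 not positive, so system is unstable.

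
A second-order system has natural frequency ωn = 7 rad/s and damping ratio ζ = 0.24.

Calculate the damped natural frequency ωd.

ωd = ωn√(1 - ζ²) = 7√(1 - 0.24²) = 6.8 rad/s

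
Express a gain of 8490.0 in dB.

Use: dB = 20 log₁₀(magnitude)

dB = 20 log₁₀(8490.0) = 78.6 dB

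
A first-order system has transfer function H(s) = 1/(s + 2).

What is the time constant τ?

For H(s) = 1/(s + 1/τ), the pole is at -1/τ = -2, so τ = 1/2 = 0.5 s.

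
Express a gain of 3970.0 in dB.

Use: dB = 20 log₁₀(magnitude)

dB = 20 log₁₀(3970.0) = 72.0 dB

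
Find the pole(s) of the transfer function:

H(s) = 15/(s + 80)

Pole is where denominator = 0: s + 80 = 0, so s = -80.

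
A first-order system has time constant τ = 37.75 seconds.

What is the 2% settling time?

For first-order system, 2% settling time ≈ 4τ = 4 × 37.75 = 151.0 s.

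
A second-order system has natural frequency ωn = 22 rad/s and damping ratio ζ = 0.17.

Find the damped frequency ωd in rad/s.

ωd = ωn√(1 - ζ²) = 22√(1 - 0.17²) = 21.68 rad/s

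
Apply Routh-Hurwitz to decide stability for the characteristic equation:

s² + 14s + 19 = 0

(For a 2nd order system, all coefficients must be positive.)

Coefficients: 1, 14, 19. All positive, so system is stable.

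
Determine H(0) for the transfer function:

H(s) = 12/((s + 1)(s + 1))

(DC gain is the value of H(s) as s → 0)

DC gain = H(0) = 12/(1 × 1) = 12/1 = 12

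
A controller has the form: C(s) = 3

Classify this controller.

This is a Proportional (P) controller.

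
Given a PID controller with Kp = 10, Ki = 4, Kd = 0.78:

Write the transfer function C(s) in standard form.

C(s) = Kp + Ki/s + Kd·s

Substituting values: C(s) = 10 + 4/s + 0.78s = (0.78s² + 10s + 4)/s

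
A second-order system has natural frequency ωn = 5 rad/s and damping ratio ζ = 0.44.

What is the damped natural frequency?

ωd = ωn√(1 - ζ²) = 5√(1 - 0.44²) = 4.49 rad/s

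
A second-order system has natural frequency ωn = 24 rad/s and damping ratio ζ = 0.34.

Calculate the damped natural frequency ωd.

ωd = ωn√(1 - ζ²) = 24√(1 - 0.34²) = 22.57 rad/s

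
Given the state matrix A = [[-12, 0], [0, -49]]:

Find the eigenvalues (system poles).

For diagonal matrix, eigenvalues are diagonal entries: λ₁ = -12, λ₂ = -49.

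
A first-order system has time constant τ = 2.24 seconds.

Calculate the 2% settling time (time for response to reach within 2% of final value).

For first-order system, 2% settling time ≈ 4τ = 4 × 2.24 = 8.96 s.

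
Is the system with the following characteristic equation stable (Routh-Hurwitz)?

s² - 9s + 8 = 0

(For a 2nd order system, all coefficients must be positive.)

Coefficients: 1, -9, 8. b=-9 not positive, so system is unstable.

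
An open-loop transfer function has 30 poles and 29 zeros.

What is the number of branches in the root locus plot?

Root locus has n branches where n = number of poles = 30.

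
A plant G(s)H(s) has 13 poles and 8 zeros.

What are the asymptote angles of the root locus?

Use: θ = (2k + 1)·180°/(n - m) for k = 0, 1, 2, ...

n - m = 13 - 8 = 5. Angles: θk = (2k + 1)·180°/5 = 36°, 108°, 180°, 252°, 324°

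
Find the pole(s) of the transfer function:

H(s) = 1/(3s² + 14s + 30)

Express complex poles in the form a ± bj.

Discriminant = 14² - 4×3×30 = 196 - 360 = -164 < 0, so the poles are a complex conjugate pair s = (-14 ± j√164)/(2×3). Real part = -14/(2×3) = -14/6 ≈ -2.3333; imaginary part = ±√164/(2×3) ≈ 2.1344. Poles: s = -2.3333 ± 2.1344j.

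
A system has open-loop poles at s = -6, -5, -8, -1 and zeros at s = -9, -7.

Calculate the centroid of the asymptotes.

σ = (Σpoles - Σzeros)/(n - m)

σ = (Σpoles - Σzeros)/(n - m) = (-20 - (-16))/(4 - 2) = -4/2 = -2.0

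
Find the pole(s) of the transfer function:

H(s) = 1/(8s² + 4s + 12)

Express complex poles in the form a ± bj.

Discriminant = 4² - 4×8×12 = 16 - 384 = -368 < 0, so the poles are a complex conjugate pair s = (-4 ± j√368)/(2×8). Real part = -4/(2×8) = -4/16 = -0.25; imaginary part = ±√368/(2×8) ≈ 1.1990. Poles: s = -0.25 ± 1.1990j.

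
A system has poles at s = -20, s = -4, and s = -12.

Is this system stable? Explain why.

All poles are in the left half-plane. System is stable.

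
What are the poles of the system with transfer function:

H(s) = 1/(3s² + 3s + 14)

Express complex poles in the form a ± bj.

Discriminant = 3² - 4×3×14 = 9 - 168 = -159 < 0, so the poles are a complex conjugate pair s = (-3 ± j√159)/(2×3). Real part = -3/(2×3) = -3/6 = -0.5; imaginary part = ±√159/(2×3) ≈ 2.1016. Poles: s = -0.5 ± 2.1016j.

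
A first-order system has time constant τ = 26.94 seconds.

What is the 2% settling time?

For first-order system, 2% settling time ≈ 4τ = 4 × 26.94 = 107.76 s.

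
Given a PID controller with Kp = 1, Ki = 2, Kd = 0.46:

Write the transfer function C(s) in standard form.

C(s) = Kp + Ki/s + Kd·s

Substituting values: C(s) = 1 + 2/s + 0.46s = (0.46s² + s + 2)/s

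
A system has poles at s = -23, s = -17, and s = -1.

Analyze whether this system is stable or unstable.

All poles are in the left half-plane. System is stable.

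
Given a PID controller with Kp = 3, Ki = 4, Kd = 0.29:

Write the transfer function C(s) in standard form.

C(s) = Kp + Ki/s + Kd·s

Substituting values: C(s) = 3 + 4/s + 0.29s = (0.29s² + 3s + 4)/s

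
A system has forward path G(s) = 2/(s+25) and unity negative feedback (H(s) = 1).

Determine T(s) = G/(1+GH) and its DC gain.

T(s) = G/(1+GH) = [2/(s+25)] / [1 + 2/(s+25)] = 2/(s+25+2) = 2/(s+27). DC gain = 2/27 = 0.0741.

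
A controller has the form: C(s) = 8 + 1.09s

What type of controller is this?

This is a Proportional-Derivative (PD) controller.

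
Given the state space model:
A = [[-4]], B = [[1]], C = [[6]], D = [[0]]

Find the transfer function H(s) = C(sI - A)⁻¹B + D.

(sI - A)⁻¹ = 1/(s + 4). H(s) = 6 × 1/(s + 4) + 0 = 6/(s + 4).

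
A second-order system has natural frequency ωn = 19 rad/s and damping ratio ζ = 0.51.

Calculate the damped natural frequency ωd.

ωd = ωn√(1 - ζ²) = 19√(1 - 0.51²) = 16.34 rad/s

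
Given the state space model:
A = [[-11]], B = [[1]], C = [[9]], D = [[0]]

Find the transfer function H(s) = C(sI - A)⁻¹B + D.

(sI - A)⁻¹ = 1/(s + 11). H(s) = 9 × 1/(s + 11) + 0 = 9/(s + 11).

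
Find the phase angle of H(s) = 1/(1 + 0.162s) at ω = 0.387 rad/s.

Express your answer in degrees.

Phase = -arctan(ωτ) = -arctan(0.387 × 0.162) = -3.6°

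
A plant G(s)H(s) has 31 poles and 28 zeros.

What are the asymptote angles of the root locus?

n - m = 31 - 28 = 3. Angles: θk = (2k + 1)·180°/3 = 60°, 180°, 300°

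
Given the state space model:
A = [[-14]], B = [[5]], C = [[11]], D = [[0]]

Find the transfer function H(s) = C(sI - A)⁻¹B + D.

(sI - A)⁻¹ = 1/(s + 14). H(s) = 11 × 5/(s + 14) + 0 = 55/(s + 14).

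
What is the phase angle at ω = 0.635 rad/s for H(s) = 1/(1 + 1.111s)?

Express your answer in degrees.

Phase = -arctan(ωτ) = -arctan(0.635 × 1.111) = -35.2°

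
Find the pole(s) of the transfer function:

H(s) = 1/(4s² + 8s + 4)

Discriminant = 8² - 4×4×4 = 64 - 64 = 0, so there is a repeated real pole at s = -8/(2×4) = -8/8 = -1. Pole: s = -1 (repeated, multiplicity 2).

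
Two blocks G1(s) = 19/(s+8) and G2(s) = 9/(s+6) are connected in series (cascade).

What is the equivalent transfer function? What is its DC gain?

Series: multiply transfer functions. G_eq = 19/(s+8) × 9/(s+6) = 171/((s+8)(s+6)). DC gain = 171/(8×6) = 3.5625.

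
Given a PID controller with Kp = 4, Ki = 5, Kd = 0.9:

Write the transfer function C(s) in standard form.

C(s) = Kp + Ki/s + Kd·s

Substituting values: C(s) = 4 + 5/s + 0.9s = (0.9s² + 4s + 5)/s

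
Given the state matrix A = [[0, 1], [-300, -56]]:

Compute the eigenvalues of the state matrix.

det(A - λI) = λ² - (-56)λ + 300 = (λ - (-50))(λ - (-6)). Eigenvalues: -50, -6.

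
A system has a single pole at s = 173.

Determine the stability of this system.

Pole at s = 173 is in the right half-plane. Unstable.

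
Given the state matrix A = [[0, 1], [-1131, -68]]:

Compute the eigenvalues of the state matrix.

det(A - λI) = λ² - (-68)λ + 1131 = (λ - (-29))(λ - (-39)). Eigenvalues: -29, -39.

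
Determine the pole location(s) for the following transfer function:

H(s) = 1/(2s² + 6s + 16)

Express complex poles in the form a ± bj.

Discriminant = 6² - 4×2×16 = 36 - 128 = -92 < 0, so the poles are a complex conjugate pair s = (-6 ± j√92)/(2×2). Real part = -6/(2×2) = -6/4 = -1.5; imaginary part = ±√92/(2×2) ≈ 2.3979. Poles: s = -1.5 ± 2.3979j.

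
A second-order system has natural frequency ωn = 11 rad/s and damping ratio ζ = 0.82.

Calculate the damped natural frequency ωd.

ωd = ωn√(1 - ζ²) = 11√(1 - 0.82²) = 6.3 rad/s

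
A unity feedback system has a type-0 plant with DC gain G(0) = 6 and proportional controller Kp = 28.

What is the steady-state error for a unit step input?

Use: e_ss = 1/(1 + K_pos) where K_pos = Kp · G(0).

K_pos = Kp · G(0) = 28 × 6 = 168. e_ss = 1/(1 + 168) = 0.0059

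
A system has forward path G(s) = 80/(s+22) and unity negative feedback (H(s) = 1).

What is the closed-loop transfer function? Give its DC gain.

T(s) = G/(1+GH) = [80/(s+22)] / [1 + 80/(s+22)] = 80/(s+22+80) = 80/(s+102). DC gain = 80/102 = 0.7843.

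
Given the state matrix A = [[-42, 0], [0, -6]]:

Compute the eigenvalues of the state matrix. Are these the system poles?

For diagonal matrix, eigenvalues are diagonal entries: λ₁ = -42, λ₂ = -6. Eigenvalues of A = system poles.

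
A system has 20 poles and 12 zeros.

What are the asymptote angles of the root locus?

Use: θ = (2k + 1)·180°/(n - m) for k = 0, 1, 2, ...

n - m = 20 - 12 = 8. Angles: θk = (2k + 1)·180°/8 = 22.5°, 67.5°, 112.5°, 157.5°, 202.5°, 247.5°, 292.5°, 337.5°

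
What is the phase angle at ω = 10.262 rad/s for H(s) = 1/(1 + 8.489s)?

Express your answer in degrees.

Phase = -arctan(ωτ) = -arctan(10.262 × 8.489) = -89.3°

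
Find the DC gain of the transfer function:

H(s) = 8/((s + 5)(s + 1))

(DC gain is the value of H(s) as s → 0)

DC gain = H(0) = 8/(5 × 1) = 8/5 = 1.6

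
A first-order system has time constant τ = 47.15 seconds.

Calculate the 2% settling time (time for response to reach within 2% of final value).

For first-order system, 2% settling time ≈ 4τ = 4 × 47.15 = 188.6 s.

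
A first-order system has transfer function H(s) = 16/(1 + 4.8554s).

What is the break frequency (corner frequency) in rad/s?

Corner frequency = 1/τ = 1/4.8554 = 0.206 rad/s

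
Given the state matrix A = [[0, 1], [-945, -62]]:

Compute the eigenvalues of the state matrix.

det(A - λI) = λ² - (-62)λ + 945 = (λ - (-35))(λ - (-27)). Eigenvalues: -35, -27.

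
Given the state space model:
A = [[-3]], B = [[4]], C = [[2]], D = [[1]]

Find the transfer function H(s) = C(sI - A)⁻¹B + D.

(sI - A)⁻¹ = 1/(s + 3). H(s) = 2×4/(s + 3) + 1 = (s + 11)/(s + 3).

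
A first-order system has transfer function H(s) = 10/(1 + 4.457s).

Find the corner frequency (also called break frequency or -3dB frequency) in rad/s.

Corner frequency = 1/τ = 1/4.457 = 0.224 rad/s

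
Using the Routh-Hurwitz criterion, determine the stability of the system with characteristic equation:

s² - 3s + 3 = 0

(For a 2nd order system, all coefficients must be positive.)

Coefficients: 1, -3, 3. b=-3 not positive, so system is unstable.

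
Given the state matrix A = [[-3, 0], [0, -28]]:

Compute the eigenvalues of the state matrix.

For diagonal matrix, eigenvalues are diagonal entries: λ₁ = -3, λ₂ = -28.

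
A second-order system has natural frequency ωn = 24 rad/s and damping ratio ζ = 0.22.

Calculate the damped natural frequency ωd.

ωd = ωn√(1 - ζ²) = 24√(1 - 0.22²) = 23.41 rad/s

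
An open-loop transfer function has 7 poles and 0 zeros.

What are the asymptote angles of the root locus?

n - m = 7 - 0 = 7. Angles: θk = (2k + 1)·180°/7 = 25.71°, 77.14°, 128.57°, 180°, 231.43°, 282.86°, 334.29°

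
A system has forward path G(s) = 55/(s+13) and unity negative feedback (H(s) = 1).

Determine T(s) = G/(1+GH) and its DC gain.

T(s) = G/(1+GH) = [55/(s+13)] / [1 + 55/(s+13)] = 55/(s+13+55) = 55/(s+68). DC gain = 55/68 = 0.8088.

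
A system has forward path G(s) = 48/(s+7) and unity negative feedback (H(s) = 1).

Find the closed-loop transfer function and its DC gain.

T(s) = G/(1+GH) = [48/(s+7)] / [1 + 48/(s+7)] = 48/(s+7+48) = 48/(s+55). DC gain = 48/55 = 0.8727.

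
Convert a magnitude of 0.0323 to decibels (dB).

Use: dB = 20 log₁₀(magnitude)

dB = 20 log₁₀(0.0323) = -29.8 dB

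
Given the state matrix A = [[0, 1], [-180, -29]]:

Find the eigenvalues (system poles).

det(A - λI) = λ² - (-29)λ + 180 = (λ - (-20))(λ - (-9)). Eigenvalues: -20, -9.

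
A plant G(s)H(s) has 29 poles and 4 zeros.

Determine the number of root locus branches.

Root locus has n branches where n = number of poles = 29.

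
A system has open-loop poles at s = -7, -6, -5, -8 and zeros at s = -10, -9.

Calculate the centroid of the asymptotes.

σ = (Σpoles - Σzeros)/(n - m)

σ = (Σpoles - Σzeros)/(n - m) = (-26 - (-19))/(4 - 2) = -7/2 = -3.5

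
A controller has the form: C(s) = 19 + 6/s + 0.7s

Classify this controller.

This is a Proportional-Integral-Derivative (PID) controller.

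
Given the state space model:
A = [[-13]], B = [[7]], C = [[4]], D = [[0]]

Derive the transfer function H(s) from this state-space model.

(sI - A)⁻¹ = 1/(s + 13). H(s) = 4 × 7/(s + 13) + 0 = 28/(s + 13).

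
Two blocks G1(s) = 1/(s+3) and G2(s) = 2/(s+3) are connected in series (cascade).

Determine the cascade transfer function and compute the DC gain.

Series: multiply transfer functions. G_eq = 1/(s+3) × 2/(s+3) = 2/((s+3)(s+3)). DC gain = 2/(3×3) = 0.2222.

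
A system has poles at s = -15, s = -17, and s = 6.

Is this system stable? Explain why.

Pole(s) at s = 6 are not in the left half-plane. System is unstable.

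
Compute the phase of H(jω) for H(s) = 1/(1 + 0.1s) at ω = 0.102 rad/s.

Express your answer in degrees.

Phase = -arctan(ωτ) = -arctan(0.102 × 0.1) = -0.6°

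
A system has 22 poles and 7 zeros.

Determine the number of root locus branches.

Root locus has n branches where n = number of poles = 22.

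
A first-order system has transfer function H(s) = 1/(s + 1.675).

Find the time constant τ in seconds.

For H(s) = 1/(s + 1/τ), the pole is at -1/τ = -1.675, so τ = 1/1.675 = 0.5970 s.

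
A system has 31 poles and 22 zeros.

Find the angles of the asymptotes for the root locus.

n - m = 31 - 22 = 9. Angles: θk = (2k + 1)·180°/9 = 20°, 60°, 100°, 140°, 180°, 220°, 260°, 300°, 340°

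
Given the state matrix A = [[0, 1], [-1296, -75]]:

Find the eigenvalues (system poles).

det(A - λI) = λ² - (-75)λ + 1296 = (λ - (-27))(λ - (-48)). Eigenvalues: -27, -48.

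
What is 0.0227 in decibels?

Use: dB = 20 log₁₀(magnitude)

dB = 20 log₁₀(0.0227) = -32.9 dB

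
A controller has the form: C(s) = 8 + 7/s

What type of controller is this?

This is a Proportional-Integral (PI) controller.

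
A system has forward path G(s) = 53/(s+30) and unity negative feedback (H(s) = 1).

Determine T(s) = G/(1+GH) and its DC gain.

T(s) = G/(1+GH) = [53/(s+30)] / [1 + 53/(s+30)] = 53/(s+30+53) = 53/(s+83). DC gain = 53/83 = 0.6386.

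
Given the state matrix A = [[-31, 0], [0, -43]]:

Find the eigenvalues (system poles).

For diagonal matrix, eigenvalues are diagonal entries: λ₁ = -31, λ₂ = -43.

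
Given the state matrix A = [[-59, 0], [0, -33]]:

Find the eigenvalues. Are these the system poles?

For diagonal matrix, eigenvalues are diagonal entries: λ₁ = -59, λ₂ = -33. Eigenvalues of A = system poles.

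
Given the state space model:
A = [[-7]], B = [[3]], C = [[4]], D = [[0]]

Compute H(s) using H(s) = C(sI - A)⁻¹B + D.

(sI - A)⁻¹ = 1/(s + 7). H(s) = 4 × 3/(s + 7) + 0 = 12/(s + 7).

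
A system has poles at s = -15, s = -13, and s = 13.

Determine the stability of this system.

Pole(s) at s = 13 are not in the left half-plane. System is unstable.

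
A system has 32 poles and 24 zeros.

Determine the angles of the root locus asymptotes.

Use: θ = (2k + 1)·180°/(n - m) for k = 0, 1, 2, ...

n - m = 32 - 24 = 8. Angles: θk = (2k + 1)·180°/8 = 22.5°, 67.5°, 112.5°, 157.5°, 202.5°, 247.5°, 292.5°, 337.5°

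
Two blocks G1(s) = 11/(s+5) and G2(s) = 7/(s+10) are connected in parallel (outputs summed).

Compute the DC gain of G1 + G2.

Parallel: G_eq = G1 + G2. DC gain = G1(0) + G2(0) = 11/5 + 7/10 = 2.2 + 0.7 = 2.9.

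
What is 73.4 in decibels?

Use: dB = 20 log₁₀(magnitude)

dB = 20 log₁₀(73.4) = 37.3 dB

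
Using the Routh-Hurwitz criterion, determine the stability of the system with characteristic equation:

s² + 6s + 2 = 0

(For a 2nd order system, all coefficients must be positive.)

Coefficients: 1, 6, 2. All positive, so system is stable.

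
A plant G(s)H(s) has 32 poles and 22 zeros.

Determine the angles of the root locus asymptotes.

n - m = 32 - 22 = 10. Angles: θk = (2k + 1)·180°/10 = 18°, 54°, 90°, 126°, 162°, 198°, 234°, 270°, 306°, 342°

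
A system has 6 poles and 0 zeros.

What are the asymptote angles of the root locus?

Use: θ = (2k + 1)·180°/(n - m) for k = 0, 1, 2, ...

n - m = 6 - 0 = 6. Angles: θk = (2k + 1)·180°/6 = 30°, 90°, 150°, 210°, 270°, 330°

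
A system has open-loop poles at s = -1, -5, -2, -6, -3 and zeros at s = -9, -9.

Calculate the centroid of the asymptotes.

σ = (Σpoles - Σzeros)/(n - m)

σ = (Σpoles - Σzeros)/(n - m) = (-17 - (-18))/(5 - 2) = 1/3 = 0.33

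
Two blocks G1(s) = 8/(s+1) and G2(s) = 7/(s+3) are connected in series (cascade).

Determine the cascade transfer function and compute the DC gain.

Series: multiply transfer functions. G_eq = 8/(s+1) × 7/(s+3) = 56/((s+1)(s+3)). DC gain = 56/(1×3) = 18.6667.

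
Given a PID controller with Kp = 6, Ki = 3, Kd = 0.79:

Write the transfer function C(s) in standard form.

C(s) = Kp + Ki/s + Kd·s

Substituting values: C(s) = 6 + 3/s + 0.79s = (0.79s² + 6s + 3)/s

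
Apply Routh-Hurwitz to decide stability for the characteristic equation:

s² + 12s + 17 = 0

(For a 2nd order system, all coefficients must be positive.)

Coefficients: 1, 12, 17. All positive, so system is stable.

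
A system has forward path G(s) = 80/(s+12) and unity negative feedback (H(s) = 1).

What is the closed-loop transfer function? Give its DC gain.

T(s) = G/(1+GH) = [80/(s+12)] / [1 + 80/(s+12)] = 80/(s+12+80) = 80/(s+92). DC gain = 80/92 = 0.8696.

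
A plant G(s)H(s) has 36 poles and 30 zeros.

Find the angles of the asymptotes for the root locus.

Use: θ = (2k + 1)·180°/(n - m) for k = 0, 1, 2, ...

n - m = 36 - 30 = 6. Angles: θk = (2k + 1)·180°/6 = 30°, 90°, 150°, 210°, 270°, 330°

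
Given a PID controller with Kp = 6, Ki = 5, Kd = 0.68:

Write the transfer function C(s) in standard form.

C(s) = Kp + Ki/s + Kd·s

Substituting values: C(s) = 6 + 5/s + 0.68s = (0.68s² + 6s + 5)/s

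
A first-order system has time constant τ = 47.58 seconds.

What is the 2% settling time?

For first-order system, 2% settling time ≈ 4τ = 4 × 47.58 = 190.32 s.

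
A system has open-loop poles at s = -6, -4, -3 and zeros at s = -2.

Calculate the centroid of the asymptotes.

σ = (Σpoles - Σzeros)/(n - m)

σ = (Σpoles - Σzeros)/(n - m) = (-13 - (-2))/(3 - 1) = -11/2 = -5.5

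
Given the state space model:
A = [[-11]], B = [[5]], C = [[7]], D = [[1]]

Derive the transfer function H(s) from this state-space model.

(sI - A)⁻¹ = 1/(s + 11). H(s) = 7×5/(s + 11) + 1 = (s + 46)/(s + 11).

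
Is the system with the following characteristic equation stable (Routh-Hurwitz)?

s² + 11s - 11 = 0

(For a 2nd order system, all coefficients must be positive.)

Coefficients: 1, 11, -11. c=-11 not positive, so system is unstable.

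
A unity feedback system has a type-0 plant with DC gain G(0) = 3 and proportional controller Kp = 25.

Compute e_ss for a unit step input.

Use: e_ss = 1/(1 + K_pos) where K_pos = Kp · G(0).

K_pos = Kp · G(0) = 25 × 3 = 75. e_ss = 1/(1 + 75) = 0.0132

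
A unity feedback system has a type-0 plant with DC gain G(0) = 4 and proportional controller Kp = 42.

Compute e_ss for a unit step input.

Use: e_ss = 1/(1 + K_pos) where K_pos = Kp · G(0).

K_pos = Kp · G(0) = 42 × 4 = 168. e_ss = 1/(1 + 168) = 0.0059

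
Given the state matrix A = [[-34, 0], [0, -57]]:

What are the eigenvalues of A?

For diagonal matrix, eigenvalues are diagonal entries: λ₁ = -34, λ₂ = -57.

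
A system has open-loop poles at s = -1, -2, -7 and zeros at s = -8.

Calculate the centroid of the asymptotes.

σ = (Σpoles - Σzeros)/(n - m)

σ = (Σpoles - Σzeros)/(n - m) = (-10 - (-8))/(3 - 1) = -2/2 = -1.0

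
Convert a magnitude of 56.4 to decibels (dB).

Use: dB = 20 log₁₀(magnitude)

dB = 20 log₁₀(56.4) = 35.0 dB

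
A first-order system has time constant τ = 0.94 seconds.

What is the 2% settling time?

For first-order system, 2% settling time ≈ 4τ = 4 × 0.94 = 3.76 s.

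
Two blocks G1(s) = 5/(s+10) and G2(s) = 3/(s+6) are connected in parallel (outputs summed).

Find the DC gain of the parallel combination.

Parallel: G_eq = G1 + G2. DC gain = G1(0) + G2(0) = 5/10 + 3/6 = 0.5 + 0.5 = 1.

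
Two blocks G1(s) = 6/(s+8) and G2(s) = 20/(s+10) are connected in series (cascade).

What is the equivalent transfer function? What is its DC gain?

Series: multiply transfer functions. G_eq = 6/(s+8) × 20/(s+10) = 120/((s+8)(s+10)). DC gain = 120/(8×10) = 1.5.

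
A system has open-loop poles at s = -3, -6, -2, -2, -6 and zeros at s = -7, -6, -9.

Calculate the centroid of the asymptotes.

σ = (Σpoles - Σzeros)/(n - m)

σ = (Σpoles - Σzeros)/(n - m) = (-19 - (-22))/(5 - 3) = 3/2 = 1.5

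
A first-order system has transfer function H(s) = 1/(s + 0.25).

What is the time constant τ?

For H(s) = 1/(s + 1/τ), the pole is at -1/τ = -0.25, so τ = 1/0.25 = 4 s.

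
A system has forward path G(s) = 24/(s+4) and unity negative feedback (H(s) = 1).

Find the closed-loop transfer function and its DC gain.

T(s) = G/(1+GH) = [24/(s+4)] / [1 + 24/(s+4)] = 24/(s+4+24) = 24/(s+28). DC gain = 24/28 = 0.8571.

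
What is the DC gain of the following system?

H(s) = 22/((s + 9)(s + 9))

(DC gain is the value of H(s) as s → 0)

DC gain = H(0) = 22/(9 × 9) = 22/81 = 0.2716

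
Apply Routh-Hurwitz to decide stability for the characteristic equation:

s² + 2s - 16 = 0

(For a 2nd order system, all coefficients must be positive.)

Coefficients: 1, 2, -16. c=-16 not positive, so system is unstable.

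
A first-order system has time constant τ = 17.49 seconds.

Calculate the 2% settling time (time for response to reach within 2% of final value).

For first-order system, 2% settling time ≈ 4τ = 4 × 17.49 = 69.96 s.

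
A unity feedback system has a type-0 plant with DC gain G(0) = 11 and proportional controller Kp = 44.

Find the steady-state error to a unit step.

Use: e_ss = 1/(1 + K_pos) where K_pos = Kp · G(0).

K_pos = Kp · G(0) = 44 × 11 = 484. e_ss = 1/(1 + 484) = 0.0021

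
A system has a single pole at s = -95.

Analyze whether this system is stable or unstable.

Pole at s = -95 is in the left half-plane. Stable.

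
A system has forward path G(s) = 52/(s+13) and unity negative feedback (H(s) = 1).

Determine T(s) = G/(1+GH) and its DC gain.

T(s) = G/(1+GH) = [52/(s+13)] / [1 + 52/(s+13)] = 52/(s+13+52) = 52/(s+65). DC gain = 52/65 = 0.8.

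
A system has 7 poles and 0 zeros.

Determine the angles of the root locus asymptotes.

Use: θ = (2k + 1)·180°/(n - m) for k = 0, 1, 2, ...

n - m = 7 - 0 = 7. Angles: θk = (2k + 1)·180°/7 = 25.71°, 77.14°, 128.57°, 180°, 231.43°, 282.86°, 334.29°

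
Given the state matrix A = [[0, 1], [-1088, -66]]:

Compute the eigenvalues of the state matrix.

det(A - λI) = λ² - (-66)λ + 1088 = (λ - (-32))(λ - (-34)). Eigenvalues: -32, -34.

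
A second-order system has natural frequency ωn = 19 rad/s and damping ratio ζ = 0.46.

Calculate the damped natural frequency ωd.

ωd = ωn√(1 - ζ²) = 19√(1 - 0.46²) = 16.87 rad/s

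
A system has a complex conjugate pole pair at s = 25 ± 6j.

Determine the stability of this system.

Real part of poles is 25 (> 0, right half-plane). Unstable.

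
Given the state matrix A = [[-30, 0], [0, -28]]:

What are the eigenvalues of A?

For diagonal matrix, eigenvalues are diagonal entries: λ₁ = -30, λ₂ = -28.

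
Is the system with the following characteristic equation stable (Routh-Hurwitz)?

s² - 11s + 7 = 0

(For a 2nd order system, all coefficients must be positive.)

Coefficients: 1, -11, 7. b=-11 not positive, so system is unstable.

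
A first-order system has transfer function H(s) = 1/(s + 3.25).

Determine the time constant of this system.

For H(s) = 1/(s + 1/τ), the pole is at -1/τ = -3.25, so τ = 1/3.25 = 0.3077 s.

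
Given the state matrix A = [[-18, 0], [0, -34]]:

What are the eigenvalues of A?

For diagonal matrix, eigenvalues are diagonal entries: λ₁ = -18, λ₂ = -34.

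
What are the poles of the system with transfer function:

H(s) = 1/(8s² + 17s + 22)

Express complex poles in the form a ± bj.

Discriminant = 17² - 4×8×22 = 289 - 704 = -415 < 0, so the poles are a complex conjugate pair s = (-17 ± j√415)/(2×8). Real part = -17/(2×8) = -17/16 = -1.0625; imaginary part = ±√415/(2×8) ≈ 1.2732. Poles: s = -1.0625 ± 1.2732j.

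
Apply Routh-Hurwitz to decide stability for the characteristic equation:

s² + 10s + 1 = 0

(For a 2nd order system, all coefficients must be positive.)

Coefficients: 1, 10, 1. All positive, so system is stable.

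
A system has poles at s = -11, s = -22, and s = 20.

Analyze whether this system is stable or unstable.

Pole(s) at s = 20 are not in the left half-plane. System is unstable.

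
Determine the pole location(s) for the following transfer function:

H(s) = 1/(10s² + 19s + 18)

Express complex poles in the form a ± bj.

Discriminant = 19² - 4×10×18 = 361 - 720 = -359 < 0, so the poles are a complex conjugate pair s = (-19 ± j√359)/(2×10). Real part = -19/(2×10) = -19/20 = -0.95; imaginary part = ±√359/(2×10) ≈ 0.9474. Poles: s = -0.95 ± 0.9474j.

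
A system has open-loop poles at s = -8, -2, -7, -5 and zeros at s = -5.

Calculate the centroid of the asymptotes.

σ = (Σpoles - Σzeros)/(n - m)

σ = (Σpoles - Σzeros)/(n - m) = (-22 - (-5))/(4 - 1) = -17/3 = -5.67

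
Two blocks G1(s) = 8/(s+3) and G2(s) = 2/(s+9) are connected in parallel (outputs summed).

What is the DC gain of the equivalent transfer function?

Parallel: G_eq = G1 + G2. DC gain = G1(0) + G2(0) = 8/3 + 2/9 = 2.6667 + 0.2222 = 2.8889.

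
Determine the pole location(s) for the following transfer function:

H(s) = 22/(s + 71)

Pole is where denominator = 0: s + 71 = 0, so s = -71.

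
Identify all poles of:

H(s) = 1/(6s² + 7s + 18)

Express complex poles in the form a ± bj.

Discriminant = 7² - 4×6×18 = 49 - 432 = -383 < 0, so the poles are a complex conjugate pair s = (-7 ± j√383)/(2×6). Real part = -7/(2×6) = -7/12 ≈ -0.5833; imaginary part = ±√383/(2×6) ≈ 1.6309. Poles: s = -0.5833 ± 1.6309j.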